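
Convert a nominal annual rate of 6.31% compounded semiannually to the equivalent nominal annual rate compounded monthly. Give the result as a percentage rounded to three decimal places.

EAR = (1 + 0.0631/2)^2 − 1 = 0.064095.
Solve (1 + r/12)^12 = 1.064095: r/12 = 1.064095^(1/12) − 1 = 0.005191, so r = 0.062286 = 6.229%.

6.229%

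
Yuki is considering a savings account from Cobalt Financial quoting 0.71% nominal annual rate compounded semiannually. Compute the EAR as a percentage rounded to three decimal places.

0.711%

EAR = (1 + 0.0071/2)^2 − 1.
= 1.007113 − 1 = 0.711%.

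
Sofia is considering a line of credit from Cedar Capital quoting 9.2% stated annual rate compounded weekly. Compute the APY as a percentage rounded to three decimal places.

EAR = (1 + 0.092/52)^52 − 1.
= 1.096276 − 1 = 9.628%.

9.628%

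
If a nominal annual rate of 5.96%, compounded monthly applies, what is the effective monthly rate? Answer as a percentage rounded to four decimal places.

With a nominal annual rate compounded monthly, the periodic rate is the nominal rate divided by 12.
i = 0.0596 / 12 = 0.0049667 = 0.4967%.

0.4967%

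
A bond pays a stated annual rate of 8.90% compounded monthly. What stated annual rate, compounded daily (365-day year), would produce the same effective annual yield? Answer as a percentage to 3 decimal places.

EAR = (1 + 0.0890/12)^12 − 1 = 0.092722.
Solve (1 + r/365)^365 = 1.092722: r/365 = 1.092722^(1/365) − 1 = 0.000243, so r = 0.088682 = 8.868%.

8.868%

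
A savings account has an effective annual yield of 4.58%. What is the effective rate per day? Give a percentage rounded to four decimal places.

The per-day rate i satisfies (1 + i)^365 = 1 + 0.0458.
i = 1.0458^(1/365) − 1 = 0.0001227 = 0.0123%.

0.0123%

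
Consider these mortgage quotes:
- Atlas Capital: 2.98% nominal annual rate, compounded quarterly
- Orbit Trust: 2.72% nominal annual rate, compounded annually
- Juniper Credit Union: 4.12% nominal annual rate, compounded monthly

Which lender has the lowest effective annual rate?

Atlas Capital: (1 + 0.0298/4)^4 − 1 = 3.013%
Orbit Trust: compounded annually, EAR = 2.720%
Juniper Credit Union: (1 + 0.0412/12)^12 − 1 = 4.199%
The lowest effective annual rate is Orbit Trust at 2.720%.

Orbit Trust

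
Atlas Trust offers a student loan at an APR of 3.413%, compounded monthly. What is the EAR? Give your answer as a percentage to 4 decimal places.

3.4669%

EAR = (1 + 0.03413/12)^12 − 1.
= (1 + 0.002844)^12 − 1 = 1.034669 − 1 = 3.4669%.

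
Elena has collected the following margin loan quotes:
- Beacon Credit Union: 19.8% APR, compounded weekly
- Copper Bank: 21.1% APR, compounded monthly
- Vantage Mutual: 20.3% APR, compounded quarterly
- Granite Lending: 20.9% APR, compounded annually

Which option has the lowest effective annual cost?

Beacon Credit Union: (1 + 0.198/52)^52 − 1 = 21.850%
Copper Bank: (1 + 0.211/12)^12 − 1 = 23.265%
Vantage Mutual: (1 + 0.203/4)^4 − 1 = 21.898%
Granite Lending: compounded annually, EAR = 20.900%
The lowest effective annual rate is Granite Lending at 20.900%.

Granite Lending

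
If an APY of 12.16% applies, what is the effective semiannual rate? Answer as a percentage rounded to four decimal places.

5.9056%

The per-half-year rate i satisfies (1 + i)^2 = 1 + 0.1216.
i = 1.1216^(1/2) − 1 = 0.0590562 = 5.9056%.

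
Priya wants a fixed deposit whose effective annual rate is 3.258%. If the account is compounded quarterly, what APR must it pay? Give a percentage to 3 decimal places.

3.219%

(1 + r/4)^4 − 1 = 0.03258, so 1 + r/4 = 1.03258^(1/4).
r/4 = 0.008047, so r = 0.032189 = 3.219%.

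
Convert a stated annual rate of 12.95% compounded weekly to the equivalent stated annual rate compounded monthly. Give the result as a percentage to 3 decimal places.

EAR = (1 + 0.1295/52)^52 − 1 = 0.138076.
Solve (1 + r/12)^12 = 1.138076: r/12 = 1.138076^(1/12) − 1 = 0.010837, so r = 0.130039 = 13.004%.

13.004%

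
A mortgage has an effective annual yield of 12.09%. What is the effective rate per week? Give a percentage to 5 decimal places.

The per-week rate i satisfies (1 + i)^52 = 1 + 0.1209.
i = 1.1209^(1/52) − 1 = 0.0021973 = 0.21973%.

0.21973%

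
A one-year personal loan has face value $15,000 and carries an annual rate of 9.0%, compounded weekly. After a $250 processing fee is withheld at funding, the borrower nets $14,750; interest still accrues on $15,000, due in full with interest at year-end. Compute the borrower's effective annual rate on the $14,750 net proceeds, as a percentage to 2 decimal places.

11.26%

Amount owed after one year: 15,000 × (1 + 0.090/52)^52 = 15,000 × 1.094089 = $16,411.34.
Effective rate on net proceeds: 16,411.34 / 14,750 − 1 = 0.112633 = 11.26%.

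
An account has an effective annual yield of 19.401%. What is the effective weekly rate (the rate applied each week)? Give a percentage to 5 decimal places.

0.34158%

The per-week rate i satisfies (1 + i)^52 = 1 + 0.19401.
i = 1.19401^(1/52) − 1 = 0.0034158 = 0.34158%.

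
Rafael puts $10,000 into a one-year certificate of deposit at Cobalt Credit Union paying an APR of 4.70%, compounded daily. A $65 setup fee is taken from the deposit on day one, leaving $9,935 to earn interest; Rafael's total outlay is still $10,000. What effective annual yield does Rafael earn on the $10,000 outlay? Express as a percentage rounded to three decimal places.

4.131%

Value after one year: 9,935 × (1 + 0.0470/365)^365 = 9,935 × 1.048119 = $10,413.06.
Effective yield on the $10,000 outlay: 10,413.06 / 10,000 − 1 = 0.041306 = 4.131%.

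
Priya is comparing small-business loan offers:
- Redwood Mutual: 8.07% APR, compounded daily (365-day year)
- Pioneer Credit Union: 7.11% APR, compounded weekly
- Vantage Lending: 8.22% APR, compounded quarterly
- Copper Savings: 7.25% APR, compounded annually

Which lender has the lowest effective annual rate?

Redwood Mutual: (1 + 0.0807/365)^365 − 1 = 8.404%
Pioneer Credit Union: (1 + 0.0711/52)^52 − 1 = 7.364%
Vantage Lending: (1 + 0.0822/4)^4 − 1 = 8.477%
Copper Savings: compounded annually, EAR = 7.250%
The lowest effective annual rate is Copper Savings at 7.250%.

Copper Savings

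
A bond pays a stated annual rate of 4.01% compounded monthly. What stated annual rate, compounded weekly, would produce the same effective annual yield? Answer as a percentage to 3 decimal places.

EAR = (1 + 0.0401/12)^12 − 1 = 0.040845.
Solve (1 + r/52)^52 = 1.040845: r/52 = 1.040845^(1/52) − 1 = 0.000770, so r = 0.040049 = 4.005%.

4.005%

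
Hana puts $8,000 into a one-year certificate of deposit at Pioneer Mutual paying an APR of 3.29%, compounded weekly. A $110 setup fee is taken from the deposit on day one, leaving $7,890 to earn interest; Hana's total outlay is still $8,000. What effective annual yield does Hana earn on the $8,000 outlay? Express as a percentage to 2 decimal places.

1.92%

Value after one year: 7,890 × (1 + 0.0329/52)^52 = 7,890 × 1.033436 = $8,153.81.
Effective yield on the $8,000 outlay: 8,153.81 / 8,000 − 1 = 0.019227 = 1.92%.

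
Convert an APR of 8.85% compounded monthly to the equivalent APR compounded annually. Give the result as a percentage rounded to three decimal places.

EAR = (1 + 0.0885/12)^12 − 1 = 0.092180.
Compounded annually, the equivalent nominal rate is the EAR itself: 9.218%.

9.218%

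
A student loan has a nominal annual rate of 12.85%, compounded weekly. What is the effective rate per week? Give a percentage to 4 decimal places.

0.2471%

With a nominal annual rate compounded weekly, the periodic rate is the nominal rate divided by 52.
i = 0.1285 / 52 = 0.0024712 = 0.2471%.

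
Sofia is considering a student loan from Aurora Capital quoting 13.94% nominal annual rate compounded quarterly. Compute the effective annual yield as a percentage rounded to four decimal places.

14.6858%

EAR = (1 + 0.1394/4)^4 − 1.
= 1.146858 − 1 = 14.6858%.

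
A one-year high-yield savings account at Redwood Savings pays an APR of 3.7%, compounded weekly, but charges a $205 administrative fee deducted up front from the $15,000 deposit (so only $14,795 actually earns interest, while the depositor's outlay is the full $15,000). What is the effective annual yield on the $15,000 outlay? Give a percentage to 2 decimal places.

2.35%

Value after one year: 14,795 × (1 + 0.037/52)^52 = 14,795 × 1.037679 = $15,352.47.
Effective yield on the $15,000 outlay: 15,352.47 / 15,000 − 1 = 0.023498 = 2.35%.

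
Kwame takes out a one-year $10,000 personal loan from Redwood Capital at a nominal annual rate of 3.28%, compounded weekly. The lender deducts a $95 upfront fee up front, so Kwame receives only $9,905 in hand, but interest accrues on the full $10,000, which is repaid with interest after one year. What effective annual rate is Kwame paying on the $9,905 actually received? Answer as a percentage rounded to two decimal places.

4.32%

Amount owed after one year: 10,000 × (1 + 0.0328/52)^52 = 10,000 × 1.033333 = $10,333.33.
Effective rate on net proceeds: 10,333.33 / 9,905 − 1 = 0.043244 = 4.32%.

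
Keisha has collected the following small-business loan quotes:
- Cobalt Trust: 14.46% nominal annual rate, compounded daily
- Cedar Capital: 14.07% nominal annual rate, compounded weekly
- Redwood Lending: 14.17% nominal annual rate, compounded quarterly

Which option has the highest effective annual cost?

Cobalt Trust

Cobalt Trust: (1 + 0.1446/365)^365 − 1 = 15.554%
Cedar Capital: (1 + 0.1407/52)^52 − 1 = 15.086%
Redwood Lending: (1 + 0.1417/4)^4 − 1 = 14.941%
The highest effective annual rate is Cobalt Trust at 15.554%.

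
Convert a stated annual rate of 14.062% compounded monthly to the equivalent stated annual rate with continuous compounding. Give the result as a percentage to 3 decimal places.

EAR = (1 + 0.14062/12)^12 − 1 = 0.150047.
Equivalent continuous rate: r = ln(1 + 0.150047) = 0.139802 = 13.980%.

13.980%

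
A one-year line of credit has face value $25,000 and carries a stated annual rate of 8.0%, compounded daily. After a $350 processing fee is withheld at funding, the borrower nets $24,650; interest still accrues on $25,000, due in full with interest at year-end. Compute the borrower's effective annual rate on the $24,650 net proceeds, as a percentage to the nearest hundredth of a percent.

Amount owed after one year: 25,000 × (1 + 0.080/365)^365 = 25,000 × 1.083278 = $27,081.94.
Effective rate on net proceeds: 27,081.94 / 24,650 − 1 = 0.098659 = 9.87%.

9.87%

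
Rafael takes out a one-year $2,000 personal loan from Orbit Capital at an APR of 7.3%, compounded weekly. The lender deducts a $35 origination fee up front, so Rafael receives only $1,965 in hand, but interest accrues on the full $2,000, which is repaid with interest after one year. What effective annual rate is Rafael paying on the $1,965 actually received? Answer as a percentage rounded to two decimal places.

9.48%

Amount owed after one year: 2,000 × (1 + 0.073/52)^52 = 2,000 × 1.075675 = $2,151.35.
Effective rate on net proceeds: 2,151.35 / 1,965 − 1 = 0.094835 = 9.48%.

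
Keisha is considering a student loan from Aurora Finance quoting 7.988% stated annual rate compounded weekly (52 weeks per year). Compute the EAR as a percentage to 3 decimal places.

8.309%

EAR = (1 + 0.07988/52)^52 − 1.
= 1.083091 − 1 = 8.309%.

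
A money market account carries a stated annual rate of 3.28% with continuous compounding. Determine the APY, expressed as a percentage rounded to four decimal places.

With continuous compounding, EAR = e^0.0328 − 1.
e^0.0328 = 1.033344, so EAR = 0.033344 = 3.3344%.

3.3344%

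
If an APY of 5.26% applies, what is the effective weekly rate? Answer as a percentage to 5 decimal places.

The per-week rate i satisfies (1 + i)^52 = 1 + 0.0526.
i = 1.0526^(1/52) − 1 = 0.0009863 = 0.09863%.

0.09863%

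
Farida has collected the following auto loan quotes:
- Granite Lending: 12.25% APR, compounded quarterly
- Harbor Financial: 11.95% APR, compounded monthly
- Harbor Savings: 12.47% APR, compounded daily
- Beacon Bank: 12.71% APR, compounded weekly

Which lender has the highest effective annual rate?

Granite Lending: (1 + 0.1225/4)^4 − 1 = 12.824%
Harbor Financial: (1 + 0.1195/12)^12 − 1 = 12.627%
Harbor Savings: (1 + 0.1247/365)^365 − 1 = 13.278%
Beacon Bank: (1 + 0.1271/52)^52 − 1 = 13.535%
The highest effective annual rate is Beacon Bank at 13.535%.

Beacon Bank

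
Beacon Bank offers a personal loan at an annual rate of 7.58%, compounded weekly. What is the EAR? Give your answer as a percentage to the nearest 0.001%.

7.869%

EAR = (1 + 0.0758/52)^52 − 1.
= (1 + 0.001458)^52 − 1 = 1.078687 − 1 = 7.869%.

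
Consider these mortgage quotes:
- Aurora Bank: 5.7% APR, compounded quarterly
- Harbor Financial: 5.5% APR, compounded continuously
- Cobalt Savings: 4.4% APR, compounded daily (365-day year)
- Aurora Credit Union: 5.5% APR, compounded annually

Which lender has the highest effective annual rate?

Aurora Bank

Aurora Bank: (1 + 0.057/4)^4 − 1 = 5.823%
Harbor Financial: e^0.055 − 1 = 5.654%
Cobalt Savings: (1 + 0.044/365)^365 − 1 = 4.498%
Aurora Credit Union: compounded annually, EAR = 5.500%
The highest effective annual rate is Aurora Bank at 5.823%.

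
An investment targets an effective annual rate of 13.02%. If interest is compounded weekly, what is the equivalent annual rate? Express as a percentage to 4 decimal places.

(1 + r/52)^52 − 1 = 0.1302, so 1 + r/52 = 1.1302^(1/52).
r/52 = 0.002357, so r = 0.122539 = 12.2539%.

12.2539%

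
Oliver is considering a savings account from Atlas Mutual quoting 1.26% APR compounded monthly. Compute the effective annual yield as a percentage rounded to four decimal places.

1.2673%

EAR = (1 + 0.0126/12)^12 − 1.
= (1 + 0.001050)^12 − 1 = 1.012673 − 1 = 1.2673%.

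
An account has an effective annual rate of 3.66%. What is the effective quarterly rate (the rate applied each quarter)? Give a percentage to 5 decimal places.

The per-quarter rate i satisfies (1 + i)^4 = 1 + 0.0366.
i = 1.0366^(1/4) − 1 = 0.0090270 = 0.90270%.

0.90270%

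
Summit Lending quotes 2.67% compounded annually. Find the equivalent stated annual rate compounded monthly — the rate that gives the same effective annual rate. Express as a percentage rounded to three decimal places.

Compounded annually, EAR = nominal = 0.026700.
Solve (1 + r/12)^12 = 1.026700: r/12 = 1.026700^(1/12) − 1 = 0.002198, so r = 0.026379 = 2.638%.

2.638%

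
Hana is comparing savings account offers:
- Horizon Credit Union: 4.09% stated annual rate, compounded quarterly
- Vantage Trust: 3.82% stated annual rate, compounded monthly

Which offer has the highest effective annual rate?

Horizon Credit Union: (1 + 0.0409/4)^4 − 1 = 4.153%
Vantage Trust: (1 + 0.0382/12)^12 − 1 = 3.888%
The highest effective annual rate is Horizon Credit Union at 4.153%.

Horizon Credit Union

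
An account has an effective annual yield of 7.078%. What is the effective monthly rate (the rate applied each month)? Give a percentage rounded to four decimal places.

0.5715%

The per-month rate i satisfies (1 + i)^12 = 1 + 0.07078.
i = 1.07078^(1/12) − 1 = 0.0057152 = 0.5715%.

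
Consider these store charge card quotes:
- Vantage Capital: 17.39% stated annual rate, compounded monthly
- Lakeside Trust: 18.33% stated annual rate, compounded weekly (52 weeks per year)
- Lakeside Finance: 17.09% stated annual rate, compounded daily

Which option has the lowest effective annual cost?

Vantage Capital: (1 + 0.1739/12)^12 − 1 = 18.845%
Lakeside Trust: (1 + 0.1833/52)^52 − 1 = 20.079%
Lakeside Finance: (1 + 0.1709/365)^365 − 1 = 18.632%
The lowest effective annual rate is Lakeside Finance at 18.632%.

Lakeside Finance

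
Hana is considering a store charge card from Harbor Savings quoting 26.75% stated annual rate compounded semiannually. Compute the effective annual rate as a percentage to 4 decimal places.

28.5389%

EAR = (1 + 0.2675/2)^2 − 1.
= 1.285389 − 1 = 28.5389%.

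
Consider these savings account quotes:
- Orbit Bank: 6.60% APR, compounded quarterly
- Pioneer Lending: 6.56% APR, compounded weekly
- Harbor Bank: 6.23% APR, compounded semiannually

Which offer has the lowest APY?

Orbit Bank: (1 + 0.0660/4)^4 − 1 = 6.765%
Pioneer Lending: (1 + 0.0656/52)^52 − 1 = 6.776%
Harbor Bank: (1 + 0.0623/2)^2 − 1 = 6.327%
The lowest effective annual rate is Harbor Bank at 6.327%.

Harbor Bank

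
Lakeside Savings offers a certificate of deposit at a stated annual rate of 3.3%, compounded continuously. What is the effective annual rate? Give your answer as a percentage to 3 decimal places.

With continuous compounding, EAR = e^0.033 − 1.
e^0.033 = 1.033551, so EAR = 0.033551 = 3.355%.

3.355%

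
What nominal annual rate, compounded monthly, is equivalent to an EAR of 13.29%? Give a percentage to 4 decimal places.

(1 + r/12)^12 − 1 = 0.1329, so 1 + r/12 = 1.1329^(1/12).
r/12 = 0.010453, so r = 0.125432 = 12.5432%.

12.5432%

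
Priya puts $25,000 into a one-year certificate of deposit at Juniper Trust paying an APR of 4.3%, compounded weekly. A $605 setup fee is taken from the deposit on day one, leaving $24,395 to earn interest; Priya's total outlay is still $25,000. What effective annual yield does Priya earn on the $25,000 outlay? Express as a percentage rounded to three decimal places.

1.866%

Value after one year: 24,395 × (1 + 0.043/52)^52 = 24,395 × 1.043919 = $25,466.41.
Effective yield on the $25,000 outlay: 25,466.41 / 25,000 − 1 = 0.018656 = 1.866%.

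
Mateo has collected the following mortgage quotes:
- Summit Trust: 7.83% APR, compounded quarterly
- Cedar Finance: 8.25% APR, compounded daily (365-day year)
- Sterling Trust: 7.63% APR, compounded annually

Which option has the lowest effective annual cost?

Summit Trust: (1 + 0.0783/4)^4 − 1 = 8.063%
Cedar Finance: (1 + 0.0825/365)^365 − 1 = 8.599%
Sterling Trust: compounded annually, EAR = 7.630%
The lowest effective annual rate is Sterling Trust at 7.630%.

Sterling Trust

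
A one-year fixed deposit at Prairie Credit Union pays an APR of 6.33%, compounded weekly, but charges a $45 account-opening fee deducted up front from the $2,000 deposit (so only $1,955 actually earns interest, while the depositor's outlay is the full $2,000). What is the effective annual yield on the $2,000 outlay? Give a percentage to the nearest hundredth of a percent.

4.13%

Value after one year: 1,955 × (1 + 0.0633/52)^52 = 1,955 × 1.065305 = $2,082.67.
Effective yield on the $2,000 outlay: 2,082.67 / 2,000 − 1 = 0.041336 = 4.13%.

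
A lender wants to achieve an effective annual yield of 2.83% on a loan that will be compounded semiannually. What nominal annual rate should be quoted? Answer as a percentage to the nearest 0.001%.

(1 + r/2)^2 − 1 = 0.0283, so 1 + r/2 = 1.0283^(1/2).
r/2 = 0.014051, so r = 0.028103 = 2.810%.

2.810%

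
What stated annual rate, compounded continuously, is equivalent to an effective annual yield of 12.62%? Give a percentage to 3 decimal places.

Continuous: nominal r satisfies e^r − 1 = 0.1262.
r = ln(1 + 0.1262) = ln(1.1262) = 0.118849 = 11.885%.

11.885%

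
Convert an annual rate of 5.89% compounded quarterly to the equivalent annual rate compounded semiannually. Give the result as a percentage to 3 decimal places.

5.933%

EAR = (1 + 0.0589/4)^4 − 1 = 0.060214.
Solve (1 + r/2)^2 = 1.060214: r/2 = 1.060214^(1/2) − 1 = 0.029667, so r = 0.059334 = 5.933%.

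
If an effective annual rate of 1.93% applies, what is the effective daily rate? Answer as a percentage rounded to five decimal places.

0.00524%

The per-day rate i satisfies (1 + i)^365 = 1 + 0.0193.
i = 1.0193^(1/365) − 1 = 0.0000524 = 0.00524%.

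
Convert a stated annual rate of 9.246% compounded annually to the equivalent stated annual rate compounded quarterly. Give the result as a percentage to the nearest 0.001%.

Compounded annually, EAR = nominal = 0.092460.
Solve (1 + r/4)^4 = 1.092460: r/4 = 1.092460^(1/4) − 1 = 0.022354, so r = 0.089417 = 8.942%.

8.942%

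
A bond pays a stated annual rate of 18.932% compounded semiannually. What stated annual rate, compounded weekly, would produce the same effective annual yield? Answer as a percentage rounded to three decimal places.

EAR = (1 + 0.18932/2)^2 − 1 = 0.198281.
Solve (1 + r/52)^52 = 1.198281: r/52 = 1.198281^(1/52) − 1 = 0.003485, so r = 0.181203 = 18.120%.

18.120%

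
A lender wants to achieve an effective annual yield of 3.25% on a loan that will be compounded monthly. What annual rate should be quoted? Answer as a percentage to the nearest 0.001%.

(1 + r/12)^12 − 1 = 0.0325, so 1 + r/12 = 1.0325^(1/12).
r/12 = 0.002669, so r = 0.032026 = 3.203%.

3.203%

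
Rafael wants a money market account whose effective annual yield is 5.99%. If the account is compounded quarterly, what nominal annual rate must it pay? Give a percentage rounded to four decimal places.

(1 + r/4)^4 − 1 = 0.0599, so 1 + r/4 = 1.0599^(1/4).
r/4 = 0.014650, so r = 0.058600 = 5.8600%.

5.8600%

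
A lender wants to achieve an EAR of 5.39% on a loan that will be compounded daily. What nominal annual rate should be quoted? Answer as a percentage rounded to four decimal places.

5.2501%

(1 + r/365)^365 − 1 = 0.0539, so 1 + r/365 = 1.0539^(1/365).
r/365 = 0.000144, so r = 0.052501 = 5.2501%.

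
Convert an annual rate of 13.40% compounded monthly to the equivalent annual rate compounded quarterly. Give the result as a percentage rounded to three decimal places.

EAR = (1 + 0.1340/12)^12 − 1 = 0.142544.
Solve (1 + r/4)^4 = 1.142544: r/4 = 1.142544^(1/4) − 1 = 0.033875, so r = 0.135502 = 13.550%.

13.550%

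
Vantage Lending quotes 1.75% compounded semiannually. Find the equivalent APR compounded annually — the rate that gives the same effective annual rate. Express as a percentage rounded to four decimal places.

1.7577%

EAR = (1 + 0.0175/2)^2 − 1 = 0.017577.
Compounded annually, the equivalent nominal rate is the EAR itself: 1.7577%.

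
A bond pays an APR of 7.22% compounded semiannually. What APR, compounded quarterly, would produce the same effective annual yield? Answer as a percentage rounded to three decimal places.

EAR = (1 + 0.0722/2)^2 − 1 = 0.073503.
Solve (1 + r/4)^4 = 1.073503: r/4 = 1.073503^(1/4) − 1 = 0.017890, so r = 0.071560 = 7.156%.

7.156%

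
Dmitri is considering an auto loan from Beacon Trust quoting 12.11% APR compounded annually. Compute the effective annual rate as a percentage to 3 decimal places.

12.110%

Annual compounding means the effective rate equals the nominal rate: 12.110%.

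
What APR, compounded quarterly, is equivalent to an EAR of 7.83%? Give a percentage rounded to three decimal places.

(1 + r/4)^4 − 1 = 0.0783, so 1 + r/4 = 1.0783^(1/4).
r/4 = 0.019025, so r = 0.076101 = 7.610%.

7.610%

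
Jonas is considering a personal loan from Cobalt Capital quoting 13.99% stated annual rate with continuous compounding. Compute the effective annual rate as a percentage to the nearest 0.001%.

15.016%

With continuous compounding, EAR = e^0.1399 − 1.
e^0.1399 = 1.150159, so EAR = 0.150159 = 15.016%.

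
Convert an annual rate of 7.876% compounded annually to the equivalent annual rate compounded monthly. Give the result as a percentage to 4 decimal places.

Compounded annually, EAR = nominal = 0.078760.
Solve (1 + r/12)^12 = 1.078760: r/12 = 1.078760^(1/12) − 1 = 0.006338, so r = 0.076052 = 7.6052%.

7.6052%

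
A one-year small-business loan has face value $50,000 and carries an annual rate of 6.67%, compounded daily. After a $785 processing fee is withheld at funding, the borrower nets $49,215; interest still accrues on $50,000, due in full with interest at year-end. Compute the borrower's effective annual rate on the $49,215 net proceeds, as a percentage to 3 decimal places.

8.602%

Amount owed after one year: 50,000 × (1 + 0.0667/365)^365 = 50,000 × 1.068968 = $53,448.41.
Effective rate on net proceeds: 53,448.41 / 49,215 − 1 = 0.086019 = 8.602%.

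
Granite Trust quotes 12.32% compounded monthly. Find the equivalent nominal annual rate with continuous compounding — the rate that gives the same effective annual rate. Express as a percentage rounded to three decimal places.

EAR = (1 + 0.1232/12)^12 − 1 = 0.130400.
Equivalent continuous rate: r = ln(1 + 0.130400) = 0.122572 = 12.257%.

12.257%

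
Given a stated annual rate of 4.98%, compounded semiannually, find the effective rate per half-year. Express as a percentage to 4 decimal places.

With a nominal annual rate compounded semiannually, the periodic rate is the nominal rate divided by 2.
i = 0.0498 / 2 = 0.0249000 = 2.4900%.

2.4900%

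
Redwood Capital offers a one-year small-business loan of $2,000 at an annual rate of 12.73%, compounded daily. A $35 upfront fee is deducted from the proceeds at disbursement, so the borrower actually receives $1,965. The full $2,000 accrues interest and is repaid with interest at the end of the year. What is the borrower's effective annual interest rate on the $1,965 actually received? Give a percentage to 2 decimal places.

Amount owed after one year: 2,000 × (1 + 0.1273/365)^365 = 2,000 × 1.135732 = $2,271.46.
Effective rate on net proceeds: 2,271.46 / 1,965 − 1 = 0.155962 = 15.60%.

15.60%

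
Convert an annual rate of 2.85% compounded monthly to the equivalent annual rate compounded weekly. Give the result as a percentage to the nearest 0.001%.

2.847%

EAR = (1 + 0.0285/12)^12 − 1 = 0.028875.
Solve (1 + r/52)^52 = 1.028875: r/52 = 1.028875^(1/52) − 1 = 0.000548, so r = 0.028474 = 2.847%.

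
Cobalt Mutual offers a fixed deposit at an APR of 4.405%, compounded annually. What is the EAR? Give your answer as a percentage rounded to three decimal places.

4.405%

Annual compounding means the effective rate equals the nominal rate: 4.405%.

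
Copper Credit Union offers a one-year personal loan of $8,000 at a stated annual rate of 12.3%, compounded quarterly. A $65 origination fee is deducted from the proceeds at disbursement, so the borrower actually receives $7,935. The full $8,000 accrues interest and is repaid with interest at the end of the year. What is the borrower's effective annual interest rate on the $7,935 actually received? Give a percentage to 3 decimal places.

Amount owed after one year: 8,000 × (1 + 0.123/4)^4 = 8,000 × 1.128791 = $9,030.32.
Effective rate on net proceeds: 9,030.32 / 7,935 − 1 = 0.138037 = 13.804%.

13.804%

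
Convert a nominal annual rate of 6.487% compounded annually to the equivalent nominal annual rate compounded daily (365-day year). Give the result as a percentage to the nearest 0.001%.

Compounded annually, EAR = nominal = 0.064870.
Solve (1 + r/365)^365 = 1.064870: r/365 = 1.064870^(1/365) − 1 = 0.000172, so r = 0.062858 = 6.286%.

6.286%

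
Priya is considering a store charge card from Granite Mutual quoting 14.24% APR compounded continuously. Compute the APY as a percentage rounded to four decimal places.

15.3038%

With continuous compounding, EAR = e^0.1424 − 1.
e^0.1424 = 1.153038, so EAR = 0.153038 = 15.3038%.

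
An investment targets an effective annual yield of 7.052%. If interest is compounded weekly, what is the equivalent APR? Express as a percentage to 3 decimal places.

(1 + r/52)^52 − 1 = 0.07052, so 1 + r/52 = 1.07052^(1/52).
r/52 = 0.001311, so r = 0.068189 = 6.819%.

6.819%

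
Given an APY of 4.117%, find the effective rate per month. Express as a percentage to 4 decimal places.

The per-month rate i satisfies (1 + i)^12 = 1 + 0.04117.
i = 1.04117^(1/12) − 1 = 0.0033677 = 0.3368%.

0.3368%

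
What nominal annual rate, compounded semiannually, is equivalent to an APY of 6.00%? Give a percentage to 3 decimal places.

5.913%

(1 + r/2)^2 − 1 = 0.0600, so 1 + r/2 = 1.0600^(1/2).
r/2 = 0.029563, so r = 0.059126 = 5.913%.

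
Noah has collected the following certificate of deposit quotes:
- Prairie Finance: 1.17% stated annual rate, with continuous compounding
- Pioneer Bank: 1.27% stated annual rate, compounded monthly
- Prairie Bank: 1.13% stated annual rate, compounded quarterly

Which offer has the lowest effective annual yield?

Prairie Finance: e^0.0117 − 1 = 1.177%
Pioneer Bank: (1 + 0.0127/12)^12 − 1 = 1.277%
Prairie Bank: (1 + 0.0113/4)^4 − 1 = 1.135%
The lowest effective annual rate is Prairie Bank at 1.135%.

Prairie Bank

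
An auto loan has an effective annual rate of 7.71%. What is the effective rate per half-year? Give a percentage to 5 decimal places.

3.78343%

The per-half-year rate i satisfies (1 + i)^2 = 1 + 0.0771.
i = 1.0771^(1/2) − 1 = 0.0378343 = 3.78343%.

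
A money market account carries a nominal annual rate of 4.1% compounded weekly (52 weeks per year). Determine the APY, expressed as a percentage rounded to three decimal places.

EAR = (1 + 0.041/52)^52 − 1.
= (1 + 0.000788)^52 − 1 = 1.041835 − 1 = 4.184%.

4.184%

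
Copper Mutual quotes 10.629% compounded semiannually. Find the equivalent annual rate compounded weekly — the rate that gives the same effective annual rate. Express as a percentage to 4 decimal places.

10.3665%

EAR = (1 + 0.10629/2)^2 − 1 = 0.109114.
Solve (1 + r/52)^52 = 1.109114: r/52 = 1.109114^(1/52) − 1 = 0.001994, so r = 0.103665 = 10.3665%.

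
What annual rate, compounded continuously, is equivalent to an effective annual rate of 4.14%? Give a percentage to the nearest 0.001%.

4.057%

Continuous: nominal r satisfies e^r − 1 = 0.0414.
r = ln(1 + 0.0414) = ln(1.0414) = 0.040566 = 4.057%.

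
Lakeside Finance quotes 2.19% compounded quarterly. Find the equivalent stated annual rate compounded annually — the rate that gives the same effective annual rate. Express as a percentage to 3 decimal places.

EAR = (1 + 0.0219/4)^4 − 1 = 0.022081.
Compounded annually, the equivalent nominal rate is the EAR itself: 2.208%.

2.208%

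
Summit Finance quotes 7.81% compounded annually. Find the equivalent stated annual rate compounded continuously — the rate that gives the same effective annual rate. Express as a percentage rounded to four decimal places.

7.5200%

Compounded annually, EAR = nominal = 0.078100.
Equivalent continuous rate: r = ln(1 + 0.078100) = 0.075200 = 7.5200%.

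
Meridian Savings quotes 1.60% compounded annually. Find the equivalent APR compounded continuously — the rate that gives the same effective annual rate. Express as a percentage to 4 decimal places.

1.5873%

Compounded annually, EAR = nominal = 0.016000.
Equivalent continuous rate: r = ln(1 + 0.016000) = 0.015873 = 1.5873%.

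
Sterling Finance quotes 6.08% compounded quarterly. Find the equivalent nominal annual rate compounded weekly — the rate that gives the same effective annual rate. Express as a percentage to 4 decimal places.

EAR = (1 + 0.0608/4)^4 − 1 = 0.062200.
Solve (1 + r/52)^52 = 1.062200: r/52 = 1.062200^(1/52) − 1 = 0.001161, so r = 0.060378 = 6.0378%.

6.0378%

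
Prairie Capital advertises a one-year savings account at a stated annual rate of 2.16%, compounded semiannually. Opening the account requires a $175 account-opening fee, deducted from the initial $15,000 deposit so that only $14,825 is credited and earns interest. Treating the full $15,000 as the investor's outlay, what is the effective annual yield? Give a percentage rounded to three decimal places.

Value after one year: 14,825 × (1 + 0.0216/2)^2 = 14,825 × 1.021717 = $15,146.95.
Effective yield on the $15,000 outlay: 15,146.95 / 15,000 − 1 = 0.009797 = 0.980%.

0.980%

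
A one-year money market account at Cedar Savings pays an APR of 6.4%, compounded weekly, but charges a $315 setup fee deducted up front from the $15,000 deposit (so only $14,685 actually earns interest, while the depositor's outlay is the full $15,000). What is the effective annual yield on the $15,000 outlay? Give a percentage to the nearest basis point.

Value after one year: 14,685 × (1 + 0.064/52)^52 = 14,685 × 1.066050 = $15,654.95.
Effective yield on the $15,000 outlay: 15,654.95 / 15,000 − 1 = 0.043663 = 4.37%.

4.37%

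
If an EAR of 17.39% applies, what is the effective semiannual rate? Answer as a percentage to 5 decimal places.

The per-half-year rate i satisfies (1 + i)^2 = 1 + 0.1739.
i = 1.1739^(1/2) − 1 = 0.0834667 = 8.34667%.

8.34667%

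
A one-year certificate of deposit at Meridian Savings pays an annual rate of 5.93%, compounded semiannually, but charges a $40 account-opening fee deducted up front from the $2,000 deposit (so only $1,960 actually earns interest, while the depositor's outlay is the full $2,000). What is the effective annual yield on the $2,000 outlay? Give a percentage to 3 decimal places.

Value after one year: 1,960 × (1 + 0.0593/2)^2 = 1,960 × 1.060179 = $2,077.95.
Effective yield on the $2,000 outlay: 2,077.95 / 2,000 − 1 = 0.038976 = 3.898%.

3.898%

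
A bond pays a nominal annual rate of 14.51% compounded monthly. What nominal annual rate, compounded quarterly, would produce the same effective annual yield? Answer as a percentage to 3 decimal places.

14.686%

EAR = (1 + 0.1451/12)^12 − 1 = 0.155149.
Solve (1 + r/4)^4 = 1.155149: r/4 = 1.155149^(1/4) − 1 = 0.036715, so r = 0.146862 = 14.686%.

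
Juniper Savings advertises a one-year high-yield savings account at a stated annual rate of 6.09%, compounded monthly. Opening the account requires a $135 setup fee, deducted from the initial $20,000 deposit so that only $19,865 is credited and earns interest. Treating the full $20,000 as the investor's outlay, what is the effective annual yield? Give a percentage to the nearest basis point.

Value after one year: 19,865 × (1 + 0.0609/12)^12 = 19,865 × 1.062629 = $21,109.12.
Effective yield on the $20,000 outlay: 21,109.12 / 20,000 − 1 = 0.055456 = 5.55%.

5.55%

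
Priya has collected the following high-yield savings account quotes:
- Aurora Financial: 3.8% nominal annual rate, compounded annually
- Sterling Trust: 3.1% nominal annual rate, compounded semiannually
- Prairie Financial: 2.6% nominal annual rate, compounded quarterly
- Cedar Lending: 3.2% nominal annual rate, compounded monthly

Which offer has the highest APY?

Aurora Financial

Aurora Financial: compounded annually, EAR = 3.800%
Sterling Trust: (1 + 0.031/2)^2 − 1 = 3.124%
Prairie Financial: (1 + 0.026/4)^4 − 1 = 2.625%
Cedar Lending: (1 + 0.032/12)^12 − 1 = 3.247%
The highest effective annual rate is Aurora Financial at 3.800%.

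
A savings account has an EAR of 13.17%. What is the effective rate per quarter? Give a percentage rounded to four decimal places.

3.1414%

The per-quarter rate i satisfies (1 + i)^4 = 1 + 0.1317.
i = 1.1317^(1/4) − 1 = 0.0314135 = 3.1414%.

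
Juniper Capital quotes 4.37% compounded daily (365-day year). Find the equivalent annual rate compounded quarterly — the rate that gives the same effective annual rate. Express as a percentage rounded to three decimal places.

EAR = (1 + 0.0437/365)^365 − 1 = 0.044666.
Solve (1 + r/4)^4 = 1.044666: r/4 = 1.044666^(1/4) − 1 = 0.010984, so r = 0.043937 = 4.394%.

4.394%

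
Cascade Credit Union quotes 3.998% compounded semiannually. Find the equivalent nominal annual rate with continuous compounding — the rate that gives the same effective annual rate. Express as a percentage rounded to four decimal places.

EAR = (1 + 0.03998/2)^2 − 1 = 0.040380.
Equivalent continuous rate: r = ln(1 + 0.040380) = 0.039586 = 3.9586%.

3.9586%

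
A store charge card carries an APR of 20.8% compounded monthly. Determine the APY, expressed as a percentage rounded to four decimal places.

EAR = (1 + 0.208/12)^12 − 1.
= (1 + 0.017333)^12 − 1 = 1.229021 − 1 = 22.9021%.

22.9021%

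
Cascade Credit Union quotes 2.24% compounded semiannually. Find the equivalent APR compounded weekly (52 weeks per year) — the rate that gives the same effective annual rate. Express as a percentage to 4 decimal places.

EAR = (1 + 0.0224/2)^2 − 1 = 0.022525.
Solve (1 + r/52)^52 = 1.022525: r/52 = 1.022525^(1/52) − 1 = 0.000428, so r = 0.022280 = 2.2280%.

2.2280%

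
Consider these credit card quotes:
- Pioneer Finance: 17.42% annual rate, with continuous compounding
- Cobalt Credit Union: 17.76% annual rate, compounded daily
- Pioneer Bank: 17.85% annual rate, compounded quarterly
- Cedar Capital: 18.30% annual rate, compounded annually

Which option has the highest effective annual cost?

Cobalt Credit Union

Pioneer Finance: e^0.1742 − 1 = 19.029%
Cobalt Credit Union: (1 + 0.1776/365)^365 − 1 = 19.430%
Pioneer Bank: (1 + 0.1785/4)^4 − 1 = 19.081%
Cedar Capital: compounded annually, EAR = 18.300%
The highest effective annual rate is Cobalt Credit Union at 19.430%.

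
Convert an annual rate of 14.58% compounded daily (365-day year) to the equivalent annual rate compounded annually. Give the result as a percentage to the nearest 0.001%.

15.693%

EAR = (1 + 0.1458/365)^365 − 1 = 0.156931.
Compounded annually, the equivalent nominal rate is the EAR itself: 15.693%.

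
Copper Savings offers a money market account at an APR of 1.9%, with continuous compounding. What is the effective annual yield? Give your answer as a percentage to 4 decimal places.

With continuous compounding, EAR = e^0.019 − 1.
e^0.019 = 1.019182, so EAR = 0.019182 = 1.9182%.

1.9182%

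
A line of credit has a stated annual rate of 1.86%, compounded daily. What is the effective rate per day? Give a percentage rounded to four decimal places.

With a nominal annual rate compounded daily, the periodic rate is the nominal rate divided by 365.
i = 0.0186 / 365 = 0.0000510 = 0.0051%.

0.0051%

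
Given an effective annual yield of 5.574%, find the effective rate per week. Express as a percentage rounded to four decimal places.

0.1044%

The per-week rate i satisfies (1 + i)^52 = 1 + 0.05574.
i = 1.05574^(1/52) − 1 = 0.0010437 = 0.1044%.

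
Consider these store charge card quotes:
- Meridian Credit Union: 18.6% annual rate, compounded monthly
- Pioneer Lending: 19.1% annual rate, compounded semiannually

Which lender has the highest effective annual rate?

Meridian Credit Union

Meridian Credit Union: (1 + 0.186/12)^12 − 1 = 20.271%
Pioneer Lending: (1 + 0.191/2)^2 − 1 = 20.012%
The highest effective annual rate is Meridian Credit Union at 20.271%.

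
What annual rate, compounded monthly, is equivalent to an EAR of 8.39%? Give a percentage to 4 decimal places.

8.0837%

(1 + r/12)^12 − 1 = 0.0839, so 1 + r/12 = 1.0839^(1/12).
r/12 = 0.006736, so r = 0.080837 = 8.0837%.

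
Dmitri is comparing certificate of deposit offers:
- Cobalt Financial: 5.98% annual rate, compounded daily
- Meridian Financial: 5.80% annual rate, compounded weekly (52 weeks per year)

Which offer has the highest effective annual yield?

Cobalt Financial: (1 + 0.0598/365)^365 − 1 = 6.162%
Meridian Financial: (1 + 0.0580/52)^52 − 1 = 5.968%
The highest effective annual rate is Cobalt Financial at 6.162%.

Cobalt Financial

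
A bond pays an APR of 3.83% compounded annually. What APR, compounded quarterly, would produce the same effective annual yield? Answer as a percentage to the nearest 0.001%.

Compounded annually, EAR = nominal = 0.038300.
Solve (1 + r/4)^4 = 1.038300: r/4 = 1.038300^(1/4) − 1 = 0.009440, so r = 0.037762 = 3.776%.

3.776%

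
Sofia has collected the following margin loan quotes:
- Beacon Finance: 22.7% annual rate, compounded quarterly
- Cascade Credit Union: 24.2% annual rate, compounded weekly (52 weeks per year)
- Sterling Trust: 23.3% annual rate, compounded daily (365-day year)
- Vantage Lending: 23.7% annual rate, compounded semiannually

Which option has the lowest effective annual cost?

Beacon Finance

Beacon Finance: (1 + 0.227/4)^4 − 1 = 24.706%
Cascade Credit Union: (1 + 0.242/52)^52 − 1 = 27.308%
Sterling Trust: (1 + 0.233/365)^365 − 1 = 26.229%
Vantage Lending: (1 + 0.237/2)^2 − 1 = 25.104%
The lowest effective annual rate is Beacon Finance at 24.706%.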